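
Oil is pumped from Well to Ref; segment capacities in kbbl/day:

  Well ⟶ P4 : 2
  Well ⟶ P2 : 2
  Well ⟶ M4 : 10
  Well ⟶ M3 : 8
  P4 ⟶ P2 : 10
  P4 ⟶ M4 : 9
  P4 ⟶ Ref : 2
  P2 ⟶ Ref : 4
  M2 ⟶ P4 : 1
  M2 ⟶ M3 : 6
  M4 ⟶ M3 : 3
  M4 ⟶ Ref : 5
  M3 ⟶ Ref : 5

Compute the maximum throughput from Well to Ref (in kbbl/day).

Augment Well→P4→Ref: bottleneck 2, flow now 2.
Augment Well→P2→Ref: bottleneck 2, flow now 4.
Augment Well→M4→Ref: bottleneck 5, flow now 9.
Augment Well→M3→Ref: bottleneck 5, flow now 14.
No augmenting path remains; maximum flow = 14.
In the residual graph, reachable from Well: {Well, M4, M3}.
Min-cut edges: Well→P4 (2), Well→P2 (2), M4→Ref (5), M3→Ref (5); capacity 2 + 2 + 5 + 5 = 14.
This cut is saturated, so no flow can exceed 14.

14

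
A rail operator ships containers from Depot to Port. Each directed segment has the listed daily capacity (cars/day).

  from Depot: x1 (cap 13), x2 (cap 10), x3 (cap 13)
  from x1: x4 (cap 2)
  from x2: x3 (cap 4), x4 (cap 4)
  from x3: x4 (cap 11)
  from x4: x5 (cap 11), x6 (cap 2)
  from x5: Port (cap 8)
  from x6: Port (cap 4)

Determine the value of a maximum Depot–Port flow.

Augment Depot→x1→x4→x5→Port: bottleneck 2, flow now 2.
Augment Depot→x2→x4→x5→Port: bottleneck 4, flow now 6.
Augment Depot→x3→x4→x5→Port: bottleneck 2, flow now 8.
Augment Depot→x3→x4→x6→Port: bottleneck 2, flow now 10.
No augmenting path remains; maximum flow = 10.
In the residual graph, reachable from Depot: {Depot, x1, x2, x3, x4, x5}.
Min-cut edges: x4→x6 (2), x5→Port (8); capacity 2 + 8 = 10.
This cut is saturated, so no flow can exceed 10.

10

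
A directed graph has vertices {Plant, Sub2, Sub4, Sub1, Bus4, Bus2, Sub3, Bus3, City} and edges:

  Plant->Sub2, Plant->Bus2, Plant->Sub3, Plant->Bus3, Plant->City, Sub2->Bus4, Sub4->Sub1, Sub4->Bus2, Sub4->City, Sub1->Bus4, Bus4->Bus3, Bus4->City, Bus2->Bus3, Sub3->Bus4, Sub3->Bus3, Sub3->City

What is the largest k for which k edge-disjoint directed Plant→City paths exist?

Assign every edge capacity 1; by Menger, the answer equals the max flow.
Path Plant→City (+1); total 1.
Path Plant→Sub3→City (+1); total 2.
Path Plant→Sub2→Bus4→City (+1); total 3.
No residual Plant→City path; max flow = 3.
Certifying cut of size 3: {Plant→City, Plant→Sub2, Plant→Sub3}.

3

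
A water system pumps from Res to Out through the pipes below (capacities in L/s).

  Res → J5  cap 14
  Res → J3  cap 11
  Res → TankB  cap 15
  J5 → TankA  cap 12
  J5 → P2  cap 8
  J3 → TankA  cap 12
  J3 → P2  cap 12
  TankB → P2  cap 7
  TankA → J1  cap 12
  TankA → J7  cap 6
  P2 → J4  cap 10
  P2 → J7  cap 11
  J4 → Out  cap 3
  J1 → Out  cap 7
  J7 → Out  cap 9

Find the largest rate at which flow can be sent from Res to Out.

Augment Res→J5→TankA→J1→Out: bottleneck 7, flow now 7.
Augment Res→J5→TankA→J7→Out: bottleneck 5, flow now 12.
Augment Res→J5→P2→J4→Out: bottleneck 2, flow now 14.
Augment Res→J3→TankA→J7→Out: bottleneck 1, flow now 15.
Augment Res→J3→P2→J4→Out: bottleneck 1, flow now 16.
Augment Res→J3→P2→J7→Out: bottleneck 3, flow now 19.
No augmenting path remains; maximum flow = 19.
In the residual graph, reachable from Res: {Res, J5, J3, TankB, TankA, P2, J4, J1, J7}.
Min-cut edges: J4→Out (3), J1→Out (7), J7→Out (9); capacity 3 + 7 + 9 = 19.
This cut is saturated, so no flow can exceed 19.

19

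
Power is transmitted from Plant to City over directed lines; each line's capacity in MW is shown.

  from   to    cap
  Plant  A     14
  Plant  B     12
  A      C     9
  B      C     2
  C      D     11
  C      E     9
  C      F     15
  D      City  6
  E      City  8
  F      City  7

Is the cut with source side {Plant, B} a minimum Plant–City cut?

Given cut capacity: 14 + 2 = 16.
Augment Plant→A→C→D→City: bottleneck 6, flow now 6.
Augment Plant→A→C→E→City: bottleneck 3, flow now 9.
Augment Plant→B→C→E→City: bottleneck 2, flow now 11.
No augmenting path remains; maximum flow = 11.
In the residual graph, reachable from Plant: {Plant, A, B}.
Min-cut edges: A→C (9), B→C (2); capacity 9 + 2 = 11.
Cut capacity 16 exceeds the max flow 11, so it is not minimum.

No — its capacity is 16, but the minimum cut has capacity 11.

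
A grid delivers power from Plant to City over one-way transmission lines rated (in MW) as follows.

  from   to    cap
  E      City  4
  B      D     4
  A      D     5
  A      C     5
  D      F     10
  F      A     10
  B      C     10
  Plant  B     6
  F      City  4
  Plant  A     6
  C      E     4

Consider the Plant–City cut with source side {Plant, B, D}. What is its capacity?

26

Edges leaving {Plant, B, D}: Plant→A (6), B→C (10), D→F (10).
Cut capacity = 6 + 10 + 10 = 26.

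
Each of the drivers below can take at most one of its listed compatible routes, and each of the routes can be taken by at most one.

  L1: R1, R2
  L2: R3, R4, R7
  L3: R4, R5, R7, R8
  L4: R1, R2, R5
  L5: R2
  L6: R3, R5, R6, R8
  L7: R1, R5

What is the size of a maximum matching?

6

Unit-capacity flow: source→left, listed edges, right→sink; max matching = max flow.
Augmenting path L1→R1 (+1); matched 1.
Augmenting path L2→R3 (+1); matched 2.
Augmenting path L3→R4 (+1); matched 3.
Augmenting path L4→R2 (+1); matched 4.
Augmenting path L6→R5 (+1); matched 5.
Augmenting path L7→R5→L6→R6 (+1); matched 6.
No augmenting path remains; maximum matching = 6.
König certificate: {L2, L3, L6, R1, R2, R5} is a vertex cover of size 6 (every listed pair touches it), so no matching can be larger.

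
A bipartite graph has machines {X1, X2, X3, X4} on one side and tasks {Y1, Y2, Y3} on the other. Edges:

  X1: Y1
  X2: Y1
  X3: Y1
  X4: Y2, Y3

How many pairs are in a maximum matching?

Unit-capacity flow: source→left, listed edges, right→sink; max matching = max flow.
Augmenting path X1→Y1 (+1); matched 1.
Augmenting path X4→Y2 (+1); matched 2.
No augmenting path remains; maximum matching = 2.
König certificate: {X4, Y1} is a vertex cover of size 2 (every listed pair touches it), so no matching can be larger.

2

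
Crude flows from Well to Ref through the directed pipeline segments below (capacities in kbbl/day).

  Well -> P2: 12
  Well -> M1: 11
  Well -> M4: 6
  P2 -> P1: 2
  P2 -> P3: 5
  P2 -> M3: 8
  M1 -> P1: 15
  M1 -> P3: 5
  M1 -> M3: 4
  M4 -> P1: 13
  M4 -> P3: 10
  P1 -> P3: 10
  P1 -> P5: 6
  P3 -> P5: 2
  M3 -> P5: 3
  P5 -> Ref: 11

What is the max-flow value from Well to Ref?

Augment Well→P2→P1→P5→Ref: bottleneck 2, flow now 2.
Augment Well→P2→P3→P5→Ref: bottleneck 2, flow now 4.
Augment Well→P2→M3→P5→Ref: bottleneck 3, flow now 7.
Augment Well→M1→P1→P5→Ref: bottleneck 4, flow now 11.
No augmenting path remains; maximum flow = 11.
In the residual graph, reachable from Well: {Well, P2, M1, M4, P1, P3, M3}.
Min-cut edges: P1→P5 (6), P3→P5 (2), M3→P5 (3); capacity 6 + 2 + 3 = 11.
This cut is saturated, so no flow can exceed 11.

11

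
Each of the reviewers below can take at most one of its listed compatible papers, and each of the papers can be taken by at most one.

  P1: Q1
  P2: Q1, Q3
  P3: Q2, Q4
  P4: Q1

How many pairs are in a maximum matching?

Unit-capacity flow: source→left, listed edges, right→sink; max matching = max flow.
Augmenting path P1→Q1 (+1); matched 1.
Augmenting path P2→Q3 (+1); matched 2.
Augmenting path P3→Q2 (+1); matched 3.
No augmenting path remains; maximum matching = 3.
König certificate: {P2, P3, Q1} is a vertex cover of size 3 (every listed pair touches it), so no matching can be larger.

3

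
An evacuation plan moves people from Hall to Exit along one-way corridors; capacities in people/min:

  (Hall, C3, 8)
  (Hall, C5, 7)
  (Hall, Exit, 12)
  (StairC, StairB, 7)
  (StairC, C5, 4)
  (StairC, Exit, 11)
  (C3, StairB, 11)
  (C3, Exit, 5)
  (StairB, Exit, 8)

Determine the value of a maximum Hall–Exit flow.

Augment Hall→Exit: bottleneck 12, flow now 12.
Augment Hall→C3→Exit: bottleneck 5, flow now 17.
Augment Hall→C3→StairB→Exit: bottleneck 3, flow now 20.
No augmenting path remains; maximum flow = 20.
In the residual graph, reachable from Hall: {Hall, C5}.
Min-cut edges: Hall→C3 (8), Hall→Exit (12); capacity 8 + 12 = 20.
This cut is saturated, so no flow can exceed 20.

20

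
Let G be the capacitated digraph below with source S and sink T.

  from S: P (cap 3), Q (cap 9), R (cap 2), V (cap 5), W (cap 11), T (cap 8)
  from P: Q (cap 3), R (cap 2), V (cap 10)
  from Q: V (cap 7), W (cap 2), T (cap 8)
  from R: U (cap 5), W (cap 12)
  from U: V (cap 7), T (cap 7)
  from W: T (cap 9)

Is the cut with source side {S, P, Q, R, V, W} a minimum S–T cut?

No — its capacity is 30, but the minimum cut has capacity 29.

Given cut capacity: 8 + 8 + 5 + 9 = 30.
Augment S→T: bottleneck 8, flow now 8.
Augment S→Q→T: bottleneck 8, flow now 16.
Augment S→W→T: bottleneck 9, flow now 25.
Augment S→R→U→T: bottleneck 2, flow now 27.
Augment S→P→R→U→T: bottleneck 2, flow now 29.
No augmenting path remains; maximum flow = 29.
In the residual graph, reachable from S: {S, P, Q, V, W}.
Min-cut edges: S→R (2), S→T (8), P→R (2), Q→T (8), W→T (9); capacity 2 + 8 + 2 + 8 + 9 = 29.
Cut capacity 30 exceeds the max flow 29, so it is not minimum.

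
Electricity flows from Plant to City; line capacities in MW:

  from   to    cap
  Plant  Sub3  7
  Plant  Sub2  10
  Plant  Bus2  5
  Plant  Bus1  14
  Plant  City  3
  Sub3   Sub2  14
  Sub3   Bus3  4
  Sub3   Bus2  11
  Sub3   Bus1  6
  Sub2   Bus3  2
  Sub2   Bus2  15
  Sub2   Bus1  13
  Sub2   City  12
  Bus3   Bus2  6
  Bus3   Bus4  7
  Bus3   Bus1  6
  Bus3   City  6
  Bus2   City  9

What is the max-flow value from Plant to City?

Augment Plant→City: bottleneck 3, flow now 3.
Augment Plant→Sub2→City: bottleneck 10, flow now 13.
Augment Plant→Bus2→City: bottleneck 5, flow now 18.
Augment Plant→Sub3→Sub2→City: bottleneck 2, flow now 20.
Augment Plant→Sub3→Bus3→City: bottleneck 4, flow now 24.
Augment Plant→Sub3→Bus2→City: bottleneck 1, flow now 25.
No augmenting path remains; maximum flow = 25.
In the residual graph, reachable from Plant: {Plant, Bus1}.
Min-cut edges: Plant→Sub3 (7), Plant→Sub2 (10), Plant→Bus2 (5), Plant→City (3); capacity 7 + 10 + 5 + 3 = 25.
This cut is saturated, so no flow can exceed 25.

25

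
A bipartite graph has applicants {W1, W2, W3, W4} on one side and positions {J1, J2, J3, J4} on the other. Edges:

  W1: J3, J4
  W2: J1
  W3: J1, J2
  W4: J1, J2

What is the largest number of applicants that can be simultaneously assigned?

3

Unit-capacity flow: source→left, listed edges, right→sink; max matching = max flow.
Augmenting path W1→J3 (+1); matched 1.
Augmenting path W2→J1 (+1); matched 2.
Augmenting path W3→J2 (+1); matched 3.
No augmenting path remains; maximum matching = 3.
König certificate: {W1, J1, J2} is a vertex cover of size 3 (every listed pair touches it), so no matching can be larger.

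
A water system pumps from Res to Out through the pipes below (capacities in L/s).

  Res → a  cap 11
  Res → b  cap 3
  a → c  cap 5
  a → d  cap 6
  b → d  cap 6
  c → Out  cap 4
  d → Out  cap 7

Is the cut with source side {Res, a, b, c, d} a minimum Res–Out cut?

Given cut capacity: 4 + 7 = 11.
Augment Res→a→c→Out: bottleneck 4, flow now 4.
Augment Res→a→d→Out: bottleneck 6, flow now 10.
Augment Res→b→d→Out: bottleneck 1, flow now 11.
No augmenting path remains; maximum flow = 11.
Cut capacity 11 equals the max flow, so it is a minimum cut.

Yes — it is a minimum cut (capacity 11).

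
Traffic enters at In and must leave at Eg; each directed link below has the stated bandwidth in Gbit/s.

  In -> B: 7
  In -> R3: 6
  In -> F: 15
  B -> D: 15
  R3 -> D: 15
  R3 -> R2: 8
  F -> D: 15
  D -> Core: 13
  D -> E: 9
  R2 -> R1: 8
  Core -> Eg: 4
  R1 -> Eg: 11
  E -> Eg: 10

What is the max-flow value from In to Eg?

Augment In→B→D→Core→Eg: bottleneck 4, flow now 4.
Augment In→B→D→E→Eg: bottleneck 3, flow now 7.
Augment In→R3→D→E→Eg: bottleneck 6, flow now 13.
Augment In→F→D→R3→R2→R1→Eg: bottleneck 6, flow now 19. (uses reverse residual edge)
No augmenting path remains; maximum flow = 19.
In the residual graph, reachable from In: {In, B, F, D, Core}.
Min-cut edges: In→R3 (6), D→E (9), Core→Eg (4); capacity 6 + 9 + 4 = 19.
This cut is saturated, so no flow can exceed 19.

19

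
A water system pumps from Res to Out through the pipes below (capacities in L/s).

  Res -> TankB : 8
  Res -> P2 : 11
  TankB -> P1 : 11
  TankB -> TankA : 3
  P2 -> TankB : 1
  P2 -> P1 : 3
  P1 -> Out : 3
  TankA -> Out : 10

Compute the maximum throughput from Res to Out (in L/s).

6

Augment Res→TankB→P1→Out: bottleneck 3, flow now 3.
Augment Res→TankB→TankA→Out: bottleneck 3, flow now 6.
No augmenting path remains; maximum flow = 6.
In the residual graph, reachable from Res: {Res, TankB, P2, P1}.
Min-cut edges: TankB→TankA (3), P1→Out (3); capacity 3 + 3 = 6.
This cut is saturated, so no flow can exceed 6.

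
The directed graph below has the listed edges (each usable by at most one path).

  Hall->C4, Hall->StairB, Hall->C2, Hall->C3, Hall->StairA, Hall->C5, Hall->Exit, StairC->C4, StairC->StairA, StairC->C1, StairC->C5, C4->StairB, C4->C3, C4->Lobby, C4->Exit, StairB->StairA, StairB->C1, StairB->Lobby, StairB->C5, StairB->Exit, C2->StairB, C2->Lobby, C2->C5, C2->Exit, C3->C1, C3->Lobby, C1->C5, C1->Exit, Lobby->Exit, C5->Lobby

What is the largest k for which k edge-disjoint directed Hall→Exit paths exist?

Assign every edge capacity 1; by Menger, the answer equals the max flow.
Path Hall→Exit (+1); total 1.
Path Hall→C4→Exit (+1); total 2.
Path Hall→StairB→Exit (+1); total 3.
Path Hall→C2→Exit (+1); total 4.
Path Hall→C3→C1→Exit (+1); total 5.
Path Hall→C5→Lobby→Exit (+1); total 6.
No residual Hall→Exit path; max flow = 6.
Certifying cut of size 6: {Hall→C2, Hall→C3, Hall→C4, Hall→C5, Hall→Exit, Hall→StairB}.

6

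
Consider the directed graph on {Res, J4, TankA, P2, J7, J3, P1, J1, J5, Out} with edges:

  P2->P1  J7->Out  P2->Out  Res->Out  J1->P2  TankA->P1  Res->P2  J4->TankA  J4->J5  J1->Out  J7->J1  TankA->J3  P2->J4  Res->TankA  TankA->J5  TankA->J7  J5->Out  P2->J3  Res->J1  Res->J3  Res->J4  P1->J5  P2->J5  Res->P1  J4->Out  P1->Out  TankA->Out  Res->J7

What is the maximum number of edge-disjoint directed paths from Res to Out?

7

Assign every edge capacity 1; by Menger, the answer equals the max flow.
Path Res→Out (+1); total 1.
Path Res→J4→Out (+1); total 2.
Path Res→TankA→Out (+1); total 3.
Path Res→P2→Out (+1); total 4.
Path Res→J7→Out (+1); total 5.
Path Res→P1→Out (+1); total 6.
Path Res→J1→Out (+1); total 7.
No residual Res→Out path; max flow = 7.
Certifying cut of size 7: {Res→J1, Res→J4, Res→J7, Res→Out, Res→P1, Res→P2, Res→TankA}.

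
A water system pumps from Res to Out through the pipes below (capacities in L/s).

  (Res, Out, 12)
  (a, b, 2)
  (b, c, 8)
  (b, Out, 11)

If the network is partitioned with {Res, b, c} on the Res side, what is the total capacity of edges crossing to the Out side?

23

Edges leaving {Res, b, c}: Res→Out (12), b→Out (11).
Cut capacity = 12 + 11 = 23.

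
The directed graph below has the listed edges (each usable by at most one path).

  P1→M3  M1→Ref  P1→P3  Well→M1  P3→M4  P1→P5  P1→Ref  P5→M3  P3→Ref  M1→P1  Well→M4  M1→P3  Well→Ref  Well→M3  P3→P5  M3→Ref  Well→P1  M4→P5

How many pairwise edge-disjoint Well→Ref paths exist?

Assign every edge capacity 1; by Menger, the answer equals the max flow.
Path Well→Ref (+1); total 1.
Path Well→M1→Ref (+1); total 2.
Path Well→P1→Ref (+1); total 3.
Path Well→M3→Ref (+1); total 4.
No residual Well→Ref path; max flow = 4.
Certifying cut of size 4: {M3→Ref, Well→M1, Well→P1, Well→Ref}.

4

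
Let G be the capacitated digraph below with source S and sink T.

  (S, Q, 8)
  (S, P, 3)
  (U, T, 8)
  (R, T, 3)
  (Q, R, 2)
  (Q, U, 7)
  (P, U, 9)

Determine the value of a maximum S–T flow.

Augment S→P→U→T: bottleneck 3, flow now 3.
Augment S→Q→R→T: bottleneck 2, flow now 5.
Augment S→Q→U→T: bottleneck 5, flow now 10.
No augmenting path remains; maximum flow = 10.
In the residual graph, reachable from S: {S, P, Q, U}.
Min-cut edges: Q→R (2), U→T (8); capacity 2 + 8 = 10.
This cut is saturated, so no flow can exceed 10.

10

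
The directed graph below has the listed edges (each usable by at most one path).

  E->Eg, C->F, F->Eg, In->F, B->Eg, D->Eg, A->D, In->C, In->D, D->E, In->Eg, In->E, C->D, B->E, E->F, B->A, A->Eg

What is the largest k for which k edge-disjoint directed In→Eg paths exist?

4

Assign every edge capacity 1; by Menger, the answer equals the max flow.
Path In→Eg (+1); total 1.
Path In→D→Eg (+1); total 2.
Path In→E→Eg (+1); total 3.
Path In→F→Eg (+1); total 4.
No residual In→Eg path; max flow = 4.
Certifying cut of size 4: {D→Eg, E→Eg, F→Eg, In→Eg}.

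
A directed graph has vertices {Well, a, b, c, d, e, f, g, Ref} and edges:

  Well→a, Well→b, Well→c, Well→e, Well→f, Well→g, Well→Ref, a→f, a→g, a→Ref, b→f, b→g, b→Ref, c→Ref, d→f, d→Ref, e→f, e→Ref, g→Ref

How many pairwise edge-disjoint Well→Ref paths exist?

6

Assign every edge capacity 1; by Menger, the answer equals the max flow.
Path Well→Ref (+1); total 1.
Path Well→a→Ref (+1); total 2.
Path Well→b→Ref (+1); total 3.
Path Well→c→Ref (+1); total 4.
Path Well→e→Ref (+1); total 5.
Path Well→g→Ref (+1); total 6.
No residual Well→Ref path; max flow = 6.
Certifying cut of size 6: {Well→Ref, Well→a, Well→b, Well→c, Well→e, Well→g}.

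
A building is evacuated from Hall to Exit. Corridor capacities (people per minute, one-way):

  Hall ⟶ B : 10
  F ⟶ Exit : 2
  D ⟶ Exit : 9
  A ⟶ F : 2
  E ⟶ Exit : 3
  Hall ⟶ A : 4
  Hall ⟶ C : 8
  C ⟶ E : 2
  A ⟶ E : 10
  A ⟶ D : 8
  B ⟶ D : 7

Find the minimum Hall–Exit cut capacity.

Augment Hall→A→D→Exit: bottleneck 4, flow now 4.
Augment Hall→B→D→Exit: bottleneck 5, flow now 9.
Augment Hall→C→E→Exit: bottleneck 2, flow now 11.
Augment Hall→B→D→A→E→Exit: bottleneck 1, flow now 12. (uses reverse residual edge)
Augment Hall→B→D→A→F→Exit: bottleneck 1, flow now 13. (uses reverse residual edge)
No augmenting path remains; maximum flow = 13.
By max-flow min-cut, the minimum cut capacity equals the max flow.
In the residual graph, reachable from Hall: {Hall, B, C}.
Min-cut edges: Hall→A (4), B→D (7), C→E (2); capacity 4 + 7 + 2 = 13.

13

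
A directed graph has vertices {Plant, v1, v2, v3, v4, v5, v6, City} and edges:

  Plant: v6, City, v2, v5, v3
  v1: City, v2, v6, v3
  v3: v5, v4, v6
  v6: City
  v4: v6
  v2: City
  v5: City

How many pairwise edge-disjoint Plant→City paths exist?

4

Assign every edge capacity 1; by Menger, the answer equals the max flow.
Path Plant→City (+1); total 1.
Path Plant→v2→City (+1); total 2.
Path Plant→v5→City (+1); total 3.
Path Plant→v6→City (+1); total 4.
No residual Plant→City path; max flow = 4.
Certifying cut of size 4: {Plant→City, Plant→v2, v5→City, v6→City}.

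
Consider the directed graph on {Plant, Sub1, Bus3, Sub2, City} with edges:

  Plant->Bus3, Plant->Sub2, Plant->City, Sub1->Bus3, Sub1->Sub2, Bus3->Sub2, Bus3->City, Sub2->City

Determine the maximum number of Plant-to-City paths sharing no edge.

3

Assign every edge capacity 1; by Menger, the answer equals the max flow.
Path Plant→City (+1); total 1.
Path Plant→Bus3→City (+1); total 2.
Path Plant→Sub2→City (+1); total 3.
No residual Plant→City path; max flow = 3.
Certifying cut of size 3: {Plant→Bus3, Plant→City, Plant→Sub2}.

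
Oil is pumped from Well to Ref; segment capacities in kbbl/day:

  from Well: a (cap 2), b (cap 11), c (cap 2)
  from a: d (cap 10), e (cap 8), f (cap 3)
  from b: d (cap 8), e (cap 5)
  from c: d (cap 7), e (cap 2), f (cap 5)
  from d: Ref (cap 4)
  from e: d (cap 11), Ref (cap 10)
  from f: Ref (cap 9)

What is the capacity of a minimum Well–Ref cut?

Augment Well→a→d→Ref: bottleneck 2, flow now 2.
Augment Well→b→d→Ref: bottleneck 2, flow now 4.
Augment Well→b→e→Ref: bottleneck 5, flow now 9.
Augment Well→c→e→Ref: bottleneck 2, flow now 11.
Augment Well→b→d→a→e→Ref: bottleneck 2, flow now 13. (uses reverse residual edge)
No augmenting path remains; maximum flow = 13.
By max-flow min-cut, the minimum cut capacity equals the max flow.
In the residual graph, reachable from Well: {Well, b, d}.
Min-cut edges: Well→a (2), Well→c (2), b→e (5), d→Ref (4); capacity 2 + 2 + 5 + 4 = 13.

13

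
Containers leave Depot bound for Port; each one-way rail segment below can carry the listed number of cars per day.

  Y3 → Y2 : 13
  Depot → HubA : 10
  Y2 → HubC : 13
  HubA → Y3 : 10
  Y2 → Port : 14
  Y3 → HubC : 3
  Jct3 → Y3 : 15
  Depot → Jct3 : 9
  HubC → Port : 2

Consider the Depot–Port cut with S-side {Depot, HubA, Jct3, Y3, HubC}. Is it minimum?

Given cut capacity: 13 + 2 = 15.
Augment Depot→HubA→Y3→HubC→Port: bottleneck 2, flow now 2.
Augment Depot→HubA→Y3→Y2→Port: bottleneck 8, flow now 10.
Augment Depot→Jct3→Y3→Y2→Port: bottleneck 5, flow now 15.
No augmenting path remains; maximum flow = 15.
Cut capacity 15 equals the max flow, so it is a minimum cut.

Yes — it is a minimum cut (capacity 15).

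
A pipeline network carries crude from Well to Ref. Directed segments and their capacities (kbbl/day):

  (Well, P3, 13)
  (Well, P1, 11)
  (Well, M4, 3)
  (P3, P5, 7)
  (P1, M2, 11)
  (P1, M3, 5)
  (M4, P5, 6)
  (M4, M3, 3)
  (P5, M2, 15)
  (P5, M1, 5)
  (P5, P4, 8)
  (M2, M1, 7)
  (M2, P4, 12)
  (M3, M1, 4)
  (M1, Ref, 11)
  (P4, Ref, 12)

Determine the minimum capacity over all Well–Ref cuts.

Augment Well→P3→P5→M1→Ref: bottleneck 5, flow now 5.
Augment Well→P3→P5→P4→Ref: bottleneck 2, flow now 7.
Augment Well→P1→M2→M1→Ref: bottleneck 6, flow now 13.
Augment Well→P1→M2→P4→Ref: bottleneck 5, flow now 18.
Augment Well→M4→P5→P4→Ref: bottleneck 3, flow now 21.
No augmenting path remains; maximum flow = 21.
By max-flow min-cut, the minimum cut capacity equals the max flow.
In the residual graph, reachable from Well: {Well, P3}.
Min-cut edges: Well→P1 (11), Well→M4 (3), P3→P5 (7); capacity 11 + 3 + 7 = 21.

21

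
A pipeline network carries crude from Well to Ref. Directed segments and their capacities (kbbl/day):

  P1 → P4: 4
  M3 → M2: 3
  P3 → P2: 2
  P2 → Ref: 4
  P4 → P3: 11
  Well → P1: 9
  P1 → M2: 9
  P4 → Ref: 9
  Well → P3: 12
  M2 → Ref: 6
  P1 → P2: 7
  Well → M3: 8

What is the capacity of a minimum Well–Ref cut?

14

Augment Well→P3→P2→Ref: bottleneck 2, flow now 2.
Augment Well→M3→M2→Ref: bottleneck 3, flow now 5.
Augment Well→P1→P2→Ref: bottleneck 2, flow now 7.
Augment Well→P1→M2→Ref: bottleneck 3, flow now 10.
Augment Well→P1→P4→Ref: bottleneck 4, flow now 14.
No augmenting path remains; maximum flow = 14.
By max-flow min-cut, the minimum cut capacity equals the max flow.
In the residual graph, reachable from Well: {Well, P3, M3}.
Min-cut edges: Well→P1 (9), P3→P2 (2), M3→M2 (3); capacity 9 + 2 + 3 = 14.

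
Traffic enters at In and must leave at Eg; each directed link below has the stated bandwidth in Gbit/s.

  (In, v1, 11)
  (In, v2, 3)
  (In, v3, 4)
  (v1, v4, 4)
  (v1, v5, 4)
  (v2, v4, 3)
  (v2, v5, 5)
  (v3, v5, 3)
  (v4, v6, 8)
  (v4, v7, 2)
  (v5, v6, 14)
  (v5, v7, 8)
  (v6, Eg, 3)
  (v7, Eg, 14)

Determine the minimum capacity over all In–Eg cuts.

Augment In→v1→v4→v6→Eg: bottleneck 3, flow now 3.
Augment In→v1→v4→v7→Eg: bottleneck 1, flow now 4.
Augment In→v1→v5→v7→Eg: bottleneck 4, flow now 8.
Augment In→v2→v4→v7→Eg: bottleneck 1, flow now 9.
Augment In→v2→v5→v7→Eg: bottleneck 2, flow now 11.
Augment In→v3→v5→v7→Eg: bottleneck 2, flow now 13.
No augmenting path remains; maximum flow = 13.
By max-flow min-cut, the minimum cut capacity equals the max flow.
In the residual graph, reachable from In: {In, v1, v2, v3, v4, v5, v6}.
Min-cut edges: v4→v7 (2), v5→v7 (8), v6→Eg (3); capacity 2 + 8 + 3 = 13.

13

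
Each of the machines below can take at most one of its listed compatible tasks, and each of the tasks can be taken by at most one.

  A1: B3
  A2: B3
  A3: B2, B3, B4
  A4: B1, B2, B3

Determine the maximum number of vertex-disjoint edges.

3

Unit-capacity flow: source→left, listed edges, right→sink; max matching = max flow.
Augmenting path A1→B3 (+1); matched 1.
Augmenting path A3→B2 (+1); matched 2.
Augmenting path A4→B1 (+1); matched 3.
No augmenting path remains; maximum matching = 3.
König certificate: {A3, A4, B3} is a vertex cover of size 3 (every listed pair touches it), so no matching can be larger.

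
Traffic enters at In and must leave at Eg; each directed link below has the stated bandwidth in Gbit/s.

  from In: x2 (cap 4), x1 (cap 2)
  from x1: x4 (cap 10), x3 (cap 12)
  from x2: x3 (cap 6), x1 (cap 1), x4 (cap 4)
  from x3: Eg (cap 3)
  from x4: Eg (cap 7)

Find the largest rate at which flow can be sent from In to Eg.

Augment In→x1→x3→Eg: bottleneck 2, flow now 2.
Augment In→x2→x3→Eg: bottleneck 1, flow now 3.
Augment In→x2→x4→Eg: bottleneck 3, flow now 6.
No augmenting path remains; maximum flow = 6.
In the residual graph, reachable from In: {In}.
Min-cut edges: In→x1 (2), In→x2 (4); capacity 2 + 4 = 6.
This cut is saturated, so no flow can exceed 6.

6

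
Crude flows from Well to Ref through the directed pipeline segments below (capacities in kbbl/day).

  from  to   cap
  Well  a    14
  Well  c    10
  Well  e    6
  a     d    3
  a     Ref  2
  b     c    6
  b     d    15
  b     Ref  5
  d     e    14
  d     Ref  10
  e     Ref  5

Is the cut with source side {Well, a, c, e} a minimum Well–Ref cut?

Yes — it is a minimum cut (capacity 10).

Given cut capacity: 3 + 2 + 5 = 10.
Augment Well→a→Ref: bottleneck 2, flow now 2.
Augment Well→e→Ref: bottleneck 5, flow now 7.
Augment Well→a→d→Ref: bottleneck 3, flow now 10.
No augmenting path remains; maximum flow = 10.
Cut capacity 10 equals the max flow, so it is a minimum cut.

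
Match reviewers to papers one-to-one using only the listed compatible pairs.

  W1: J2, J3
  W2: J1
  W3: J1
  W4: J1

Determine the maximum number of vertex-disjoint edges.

Unit-capacity flow: source→left, listed edges, right→sink; max matching = max flow.
Augmenting path W1→J2 (+1); matched 1.
Augmenting path W2→J1 (+1); matched 2.
No augmenting path remains; maximum matching = 2.
König certificate: {W1, J1} is a vertex cover of size 2 (every listed pair touches it), so no matching can be larger.

2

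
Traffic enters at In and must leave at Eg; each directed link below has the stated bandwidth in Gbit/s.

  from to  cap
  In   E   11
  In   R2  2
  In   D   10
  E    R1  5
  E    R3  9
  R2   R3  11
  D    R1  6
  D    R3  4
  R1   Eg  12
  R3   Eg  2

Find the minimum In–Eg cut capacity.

Augment In→E→R1→Eg: bottleneck 5, flow now 5.
Augment In→E→R3→Eg: bottleneck 2, flow now 7.
Augment In→D→R1→Eg: bottleneck 6, flow now 13.
No augmenting path remains; maximum flow = 13.
By max-flow min-cut, the minimum cut capacity equals the max flow.
In the residual graph, reachable from In: {In, E, R2, D, R3}.
Min-cut edges: E→R1 (5), D→R1 (6), R3→Eg (2); capacity 5 + 6 + 2 = 13.

13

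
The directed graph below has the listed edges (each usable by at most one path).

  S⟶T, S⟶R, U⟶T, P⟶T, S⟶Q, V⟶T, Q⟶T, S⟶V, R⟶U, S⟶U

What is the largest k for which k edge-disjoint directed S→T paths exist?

4

Assign every edge capacity 1; by Menger, the answer equals the max flow.
Path S→T (+1); total 1.
Path S→Q→T (+1); total 2.
Path S→U→T (+1); total 3.
Path S→V→T (+1); total 4.
No residual S→T path; max flow = 4.
Certifying cut of size 4: {S→Q, S→T, S→V, U→T}.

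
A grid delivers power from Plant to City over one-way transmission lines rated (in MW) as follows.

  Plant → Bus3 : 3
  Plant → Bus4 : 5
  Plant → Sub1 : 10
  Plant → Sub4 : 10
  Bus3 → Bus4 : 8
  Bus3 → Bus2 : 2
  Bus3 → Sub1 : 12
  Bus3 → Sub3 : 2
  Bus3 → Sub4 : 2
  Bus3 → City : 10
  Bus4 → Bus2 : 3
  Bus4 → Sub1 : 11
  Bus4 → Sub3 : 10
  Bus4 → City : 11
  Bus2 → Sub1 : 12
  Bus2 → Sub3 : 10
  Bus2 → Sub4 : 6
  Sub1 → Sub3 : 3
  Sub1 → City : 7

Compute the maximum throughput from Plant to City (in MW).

Augment Plant→Bus3→City: bottleneck 3, flow now 3.
Augment Plant→Bus4→City: bottleneck 5, flow now 8.
Augment Plant→Sub1→City: bottleneck 7, flow now 15.
No augmenting path remains; maximum flow = 15.
In the residual graph, reachable from Plant: {Plant, Sub1, Sub3, Sub4}.
Min-cut edges: Plant→Bus3 (3), Plant→Bus4 (5), Sub1→City (7); capacity 3 + 5 + 7 = 15.
This cut is saturated, so no flow can exceed 15.

15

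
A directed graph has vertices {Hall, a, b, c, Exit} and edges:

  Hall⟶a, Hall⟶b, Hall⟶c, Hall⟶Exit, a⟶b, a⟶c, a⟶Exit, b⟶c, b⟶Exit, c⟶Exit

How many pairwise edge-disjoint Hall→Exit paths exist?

Assign every edge capacity 1; by Menger, the answer equals the max flow.
Path Hall→Exit (+1); total 1.
Path Hall→a→Exit (+1); total 2.
Path Hall→b→Exit (+1); total 3.
Path Hall→c→Exit (+1); total 4.
No residual Hall→Exit path; max flow = 4.
Certifying cut of size 4: {Hall→Exit, Hall→a, Hall→b, Hall→c}.

4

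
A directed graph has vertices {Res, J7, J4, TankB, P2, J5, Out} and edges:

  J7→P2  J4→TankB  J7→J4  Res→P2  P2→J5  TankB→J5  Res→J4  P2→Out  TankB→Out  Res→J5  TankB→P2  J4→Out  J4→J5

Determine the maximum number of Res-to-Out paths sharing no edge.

2

Assign every edge capacity 1; by Menger, the answer equals the max flow.
Path Res→J4→Out (+1); total 1.
Path Res→P2→Out (+1); total 2.
No residual Res→Out path; max flow = 2.
Certifying cut of size 2: {Res→J4, Res→P2}.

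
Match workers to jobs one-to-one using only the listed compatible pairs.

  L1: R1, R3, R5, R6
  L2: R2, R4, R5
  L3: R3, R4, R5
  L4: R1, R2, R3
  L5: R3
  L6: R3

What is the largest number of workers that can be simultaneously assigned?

Unit-capacity flow: source→left, listed edges, right→sink; max matching = max flow.
Augmenting path L1→R1 (+1); matched 1.
Augmenting path L2→R2 (+1); matched 2.
Augmenting path L3→R3 (+1); matched 3.
Augmenting path L4→R1→L1→R5 (+1); matched 4.
Augmenting path L5→R3→L3→R4 (+1); matched 5.
No augmenting path remains; maximum matching = 5.
König certificate: {L1, L2, L3, L4, R3} is a vertex cover of size 5 (every listed pair touches it), so no matching can be larger.

5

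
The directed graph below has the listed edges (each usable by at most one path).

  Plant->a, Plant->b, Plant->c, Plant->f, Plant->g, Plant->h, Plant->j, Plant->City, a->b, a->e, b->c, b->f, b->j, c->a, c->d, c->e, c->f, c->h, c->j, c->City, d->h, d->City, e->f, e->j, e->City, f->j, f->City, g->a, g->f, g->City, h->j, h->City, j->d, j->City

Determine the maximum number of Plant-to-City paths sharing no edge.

Assign every edge capacity 1; by Menger, the answer equals the max flow.
Path Plant→City (+1); total 1.
Path Plant→c→City (+1); total 2.
Path Plant→f→City (+1); total 3.
Path Plant→g→City (+1); total 4.
Path Plant→h→City (+1); total 5.
Path Plant→j→City (+1); total 6.
Path Plant→a→e→City (+1); total 7.
Path Plant→b→c→d→City (+1); total 8.
No residual Plant→City path; max flow = 8.
Certifying cut of size 8: {Plant→City, Plant→a, Plant→b, Plant→c, Plant→f, Plant→g, Plant→h, Plant→j}.

8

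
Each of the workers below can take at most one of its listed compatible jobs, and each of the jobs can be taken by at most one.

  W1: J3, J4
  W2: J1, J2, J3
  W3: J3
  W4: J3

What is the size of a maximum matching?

Unit-capacity flow: source→left, listed edges, right→sink; max matching = max flow.
Augmenting path W1→J3 (+1); matched 1.
Augmenting path W2→J1 (+1); matched 2.
Augmenting path W3→J3→W1→J4 (+1); matched 3.
No augmenting path remains; maximum matching = 3.
König certificate: {W1, W2, J3} is a vertex cover of size 3 (every listed pair touches it), so no matching can be larger.

3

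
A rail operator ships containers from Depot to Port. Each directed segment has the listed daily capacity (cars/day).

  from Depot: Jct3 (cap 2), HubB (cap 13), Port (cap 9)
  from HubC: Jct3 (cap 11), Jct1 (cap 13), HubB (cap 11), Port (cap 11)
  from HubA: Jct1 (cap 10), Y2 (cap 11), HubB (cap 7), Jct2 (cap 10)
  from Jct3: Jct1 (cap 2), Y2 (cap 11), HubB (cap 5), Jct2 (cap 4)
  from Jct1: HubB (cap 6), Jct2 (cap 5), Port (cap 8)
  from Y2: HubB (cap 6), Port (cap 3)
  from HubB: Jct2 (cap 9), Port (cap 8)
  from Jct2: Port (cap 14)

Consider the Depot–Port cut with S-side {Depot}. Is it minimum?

Given cut capacity: 2 + 13 + 9 = 24.
Augment Depot→Port: bottleneck 9, flow now 9.
Augment Depot→HubB→Port: bottleneck 8, flow now 17.
Augment Depot→Jct3→Jct1→Port: bottleneck 2, flow now 19.
Augment Depot→HubB→Jct2→Port: bottleneck 5, flow now 24.
No augmenting path remains; maximum flow = 24.
Cut capacity 24 equals the max flow, so it is a minimum cut.

Yes — it is a minimum cut (capacity 24).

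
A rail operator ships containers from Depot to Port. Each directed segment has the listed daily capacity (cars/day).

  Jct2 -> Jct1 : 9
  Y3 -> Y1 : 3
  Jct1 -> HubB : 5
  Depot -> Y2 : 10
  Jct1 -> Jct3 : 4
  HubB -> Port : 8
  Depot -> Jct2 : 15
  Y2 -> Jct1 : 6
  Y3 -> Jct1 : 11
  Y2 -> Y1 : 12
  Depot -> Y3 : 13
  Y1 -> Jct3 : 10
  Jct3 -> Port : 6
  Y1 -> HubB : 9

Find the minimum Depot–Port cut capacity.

14

Augment Depot→Y2→Jct1→Jct3→Port: bottleneck 4, flow now 4.
Augment Depot→Y2→Jct1→HubB→Port: bottleneck 2, flow now 6.
Augment Depot→Y2→Y1→Jct3→Port: bottleneck 2, flow now 8.
Augment Depot→Y2→Y1→HubB→Port: bottleneck 2, flow now 10.
Augment Depot→Y3→Jct1→HubB→Port: bottleneck 3, flow now 13.
Augment Depot→Y3→Y1→HubB→Port: bottleneck 1, flow now 14.
No augmenting path remains; maximum flow = 14.
By max-flow min-cut, the minimum cut capacity equals the max flow.
In the residual graph, reachable from Depot: {Depot, Y2, Y3, Jct2, Jct1, Y1, Jct3, HubB}.
Min-cut edges: Jct3→Port (6), HubB→Port (8); capacity 6 + 8 = 14.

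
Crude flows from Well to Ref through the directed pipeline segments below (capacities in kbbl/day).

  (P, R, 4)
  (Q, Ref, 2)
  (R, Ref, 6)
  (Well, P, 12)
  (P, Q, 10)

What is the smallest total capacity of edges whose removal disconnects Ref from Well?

6

Augment Well→P→Q→Ref: bottleneck 2, flow now 2.
Augment Well→P→R→Ref: bottleneck 4, flow now 6.
No augmenting path remains; maximum flow = 6.
By max-flow min-cut, the minimum cut capacity equals the max flow.
In the residual graph, reachable from Well: {Well, P, Q}.
Min-cut edges: P→R (4), Q→Ref (2); capacity 4 + 2 = 6.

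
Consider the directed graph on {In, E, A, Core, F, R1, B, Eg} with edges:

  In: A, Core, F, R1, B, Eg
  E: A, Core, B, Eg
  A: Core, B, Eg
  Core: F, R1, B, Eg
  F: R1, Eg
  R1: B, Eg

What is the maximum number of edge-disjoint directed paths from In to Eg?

Assign every edge capacity 1; by Menger, the answer equals the max flow.
Path In→Eg (+1); total 1.
Path In→A→Eg (+1); total 2.
Path In→Core→Eg (+1); total 3.
Path In→F→Eg (+1); total 4.
Path In→R1→Eg (+1); total 5.
No residual In→Eg path; max flow = 5.
Certifying cut of size 5: {In→A, In→Core, In→Eg, In→F, In→R1}.

5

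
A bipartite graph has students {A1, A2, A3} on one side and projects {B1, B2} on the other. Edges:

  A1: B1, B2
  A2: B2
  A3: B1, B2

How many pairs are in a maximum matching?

2

Unit-capacity flow: source→left, listed edges, right→sink; max matching = max flow.
Augmenting path A1→B1 (+1); matched 1.
Augmenting path A2→B2 (+1); matched 2.
No augmenting path remains; maximum matching = 2.
König certificate: {B1, B2} is a vertex cover of size 2 (every listed pair touches it), so no matching can be larger.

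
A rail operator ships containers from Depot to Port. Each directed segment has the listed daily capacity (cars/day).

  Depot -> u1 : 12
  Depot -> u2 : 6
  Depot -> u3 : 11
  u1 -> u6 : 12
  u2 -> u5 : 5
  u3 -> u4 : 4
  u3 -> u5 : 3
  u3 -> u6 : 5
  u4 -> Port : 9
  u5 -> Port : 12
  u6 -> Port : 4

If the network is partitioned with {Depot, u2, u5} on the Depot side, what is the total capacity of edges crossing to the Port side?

Edges leaving {Depot, u2, u5}: Depot→u1 (12), Depot→u3 (11), u5→Port (12).
Cut capacity = 12 + 11 + 12 = 35.

35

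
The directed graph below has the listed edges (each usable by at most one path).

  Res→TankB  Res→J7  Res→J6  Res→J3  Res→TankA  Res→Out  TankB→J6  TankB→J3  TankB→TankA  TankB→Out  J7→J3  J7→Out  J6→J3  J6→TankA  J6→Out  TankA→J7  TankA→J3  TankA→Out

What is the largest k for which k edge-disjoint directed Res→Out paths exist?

5

Assign every edge capacity 1; by Menger, the answer equals the max flow.
Path Res→Out (+1); total 1.
Path Res→TankB→Out (+1); total 2.
Path Res→J7→Out (+1); total 3.
Path Res→J6→Out (+1); total 4.
Path Res→TankA→Out (+1); total 5.
No residual Res→Out path; max flow = 5.
Certifying cut of size 5: {Res→J6, Res→J7, Res→Out, Res→TankA, Res→TankB}.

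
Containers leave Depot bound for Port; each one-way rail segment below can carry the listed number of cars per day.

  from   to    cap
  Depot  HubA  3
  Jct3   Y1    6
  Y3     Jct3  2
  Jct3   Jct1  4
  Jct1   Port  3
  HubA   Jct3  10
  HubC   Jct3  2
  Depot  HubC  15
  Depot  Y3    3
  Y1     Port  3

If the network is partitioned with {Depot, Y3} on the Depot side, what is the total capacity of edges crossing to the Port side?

20

Edges leaving {Depot, Y3}: Depot→HubC (15), Depot→HubA (3), Y3→Jct3 (2).
Cut capacity = 15 + 3 + 2 = 20.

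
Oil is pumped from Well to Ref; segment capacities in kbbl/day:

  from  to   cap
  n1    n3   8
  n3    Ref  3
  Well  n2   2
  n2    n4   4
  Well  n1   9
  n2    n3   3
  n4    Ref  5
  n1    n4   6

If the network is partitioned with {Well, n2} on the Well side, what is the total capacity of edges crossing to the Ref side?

16

Edges leaving {Well, n2}: Well→n1 (9), n2→n3 (3), n2→n4 (4).
Cut capacity = 9 + 3 + 4 = 16.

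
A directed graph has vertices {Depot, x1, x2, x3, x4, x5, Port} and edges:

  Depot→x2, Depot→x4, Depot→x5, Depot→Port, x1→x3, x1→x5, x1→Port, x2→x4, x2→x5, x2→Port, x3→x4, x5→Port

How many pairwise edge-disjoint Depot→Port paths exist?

3

Assign every edge capacity 1; by Menger, the answer equals the max flow.
Path Depot→Port (+1); total 1.
Path Depot→x2→Port (+1); total 2.
Path Depot→x5→Port (+1); total 3.
No residual Depot→Port path; max flow = 3.
Certifying cut of size 3: {Depot→Port, Depot→x2, Depot→x5}.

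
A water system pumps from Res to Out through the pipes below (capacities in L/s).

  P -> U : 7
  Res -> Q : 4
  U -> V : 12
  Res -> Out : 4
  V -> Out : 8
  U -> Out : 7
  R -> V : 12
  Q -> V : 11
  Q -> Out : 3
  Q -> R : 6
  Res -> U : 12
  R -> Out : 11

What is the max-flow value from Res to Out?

Augment Res→Out: bottleneck 4, flow now 4.
Augment Res→Q→Out: bottleneck 3, flow now 7.
Augment Res→U→Out: bottleneck 7, flow now 14.
Augment Res→Q→R→Out: bottleneck 1, flow now 15.
Augment Res→U→V→Out: bottleneck 5, flow now 20.
No augmenting path remains; maximum flow = 20.
In the residual graph, reachable from Res: {Res}.
Min-cut edges: Res→Q (4), Res→U (12), Res→Out (4); capacity 4 + 12 + 4 = 20.
This cut is saturated, so no flow can exceed 20.

20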